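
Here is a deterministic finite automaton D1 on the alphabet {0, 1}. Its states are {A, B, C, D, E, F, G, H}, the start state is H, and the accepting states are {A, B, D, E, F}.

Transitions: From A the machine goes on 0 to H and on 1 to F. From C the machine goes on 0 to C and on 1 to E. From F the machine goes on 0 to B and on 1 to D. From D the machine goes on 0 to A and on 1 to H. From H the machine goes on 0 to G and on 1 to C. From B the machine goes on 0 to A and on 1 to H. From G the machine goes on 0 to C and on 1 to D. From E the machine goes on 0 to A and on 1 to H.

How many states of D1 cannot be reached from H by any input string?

0

A breadth-first search from the start state visits every state.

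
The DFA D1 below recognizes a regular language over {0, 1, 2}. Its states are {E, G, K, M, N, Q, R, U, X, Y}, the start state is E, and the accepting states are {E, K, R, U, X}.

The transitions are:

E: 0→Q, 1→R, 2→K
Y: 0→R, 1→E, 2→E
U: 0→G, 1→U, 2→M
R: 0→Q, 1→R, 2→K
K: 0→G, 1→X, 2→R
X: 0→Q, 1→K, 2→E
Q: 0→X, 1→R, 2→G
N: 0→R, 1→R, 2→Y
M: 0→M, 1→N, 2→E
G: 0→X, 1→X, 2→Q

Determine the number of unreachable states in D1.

No path from E leads to M, N, U, Y; the other 6 states are all reachable.

4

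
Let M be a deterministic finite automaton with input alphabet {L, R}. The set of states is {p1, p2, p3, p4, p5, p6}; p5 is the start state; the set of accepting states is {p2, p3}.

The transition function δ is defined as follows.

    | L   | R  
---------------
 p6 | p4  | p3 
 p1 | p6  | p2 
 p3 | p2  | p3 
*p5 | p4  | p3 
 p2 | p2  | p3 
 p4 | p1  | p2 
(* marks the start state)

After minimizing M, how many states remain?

All states are reachable from the start state.
Start with accepting vs non-accepting: {p2,p3} | {p1,p4,p5,p6}.
The partition is now stable with 2 blocks: {p2,p3} | {p1,p4,p5,p6}.

2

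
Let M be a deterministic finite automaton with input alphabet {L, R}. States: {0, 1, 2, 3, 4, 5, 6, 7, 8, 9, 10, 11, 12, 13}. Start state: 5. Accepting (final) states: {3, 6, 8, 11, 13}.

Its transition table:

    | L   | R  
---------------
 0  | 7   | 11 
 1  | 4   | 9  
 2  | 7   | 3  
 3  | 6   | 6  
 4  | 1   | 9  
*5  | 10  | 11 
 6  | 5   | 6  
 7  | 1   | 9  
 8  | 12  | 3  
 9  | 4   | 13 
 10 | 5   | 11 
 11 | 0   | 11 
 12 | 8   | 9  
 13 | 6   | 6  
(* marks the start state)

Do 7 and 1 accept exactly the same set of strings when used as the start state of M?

Yes

First remove the unreachable states {2,3,8,12}; 10 states remain.
P0 = {6,11,13} | {0,1,4,5,7,9,10}.
Refine {6,11,13} on symbol L: members go to different blocks, giving {6,11} and {13}.
Refine {0,1,4,5,7,9,10} on symbol R: members go to different blocks, giving {0,5,10} and {1,4,7} and {9}.
Refine {0,5,10} on symbol L: members go to different blocks, giving {5,10} and {0}.
Refine {6,11} on symbol L: members go to different blocks, giving {6} and {11}.
Stable partition: {6} | {5,10} | {13} | {1,4,7} | {9} | {0} | {11} — 7 equivalence classes.
7 and 1 lie in the same block of the stable partition, so they are equivalent — no string distinguishes them.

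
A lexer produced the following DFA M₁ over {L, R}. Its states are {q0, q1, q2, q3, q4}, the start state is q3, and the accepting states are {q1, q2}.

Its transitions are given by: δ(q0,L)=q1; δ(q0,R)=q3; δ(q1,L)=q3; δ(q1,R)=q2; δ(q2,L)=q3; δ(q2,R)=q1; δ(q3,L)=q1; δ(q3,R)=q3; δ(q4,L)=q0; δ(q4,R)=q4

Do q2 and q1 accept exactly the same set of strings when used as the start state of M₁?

Yes

First remove the unreachable states {q0,q4}; 3 states remain.
Start with accepting vs non-accepting: {q1,q2} | {q3}.
The partition is now stable with 2 blocks: {q1,q2} | {q3}.
q2 and q1 lie in the same block of the stable partition, so they are equivalent — no string distinguishes them.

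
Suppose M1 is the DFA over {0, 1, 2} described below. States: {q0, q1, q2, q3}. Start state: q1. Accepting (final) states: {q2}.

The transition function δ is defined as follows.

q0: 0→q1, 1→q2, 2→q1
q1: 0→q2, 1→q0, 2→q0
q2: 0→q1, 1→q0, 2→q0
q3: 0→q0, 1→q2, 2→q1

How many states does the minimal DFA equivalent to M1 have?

States {q3} cannot be reached from the start state, so discard them.
Initial partition by acceptance: {q2} | {q0,q1}.
Split {q0,q1} by δ(·,0) → {q0} and {q1}.
No further refinement is possible. Final partition (3 blocks): {q2} | {q0} | {q1}.

3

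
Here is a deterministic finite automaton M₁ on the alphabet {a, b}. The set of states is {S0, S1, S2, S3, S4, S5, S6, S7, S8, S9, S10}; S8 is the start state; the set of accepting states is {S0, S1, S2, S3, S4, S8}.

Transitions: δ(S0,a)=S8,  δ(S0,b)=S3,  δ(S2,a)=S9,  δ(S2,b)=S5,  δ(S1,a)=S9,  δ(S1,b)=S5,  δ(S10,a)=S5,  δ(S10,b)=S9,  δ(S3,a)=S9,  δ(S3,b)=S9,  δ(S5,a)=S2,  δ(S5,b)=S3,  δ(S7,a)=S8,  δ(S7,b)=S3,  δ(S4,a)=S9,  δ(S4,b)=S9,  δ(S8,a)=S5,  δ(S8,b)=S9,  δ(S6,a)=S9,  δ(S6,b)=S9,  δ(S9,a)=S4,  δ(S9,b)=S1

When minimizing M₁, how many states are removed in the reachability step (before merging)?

4

Starting at S8 and following transitions, the reachable set is {S1, S2, S3, S4, S5, S8, S9}. That leaves S0, S6, S7, S10 unreachable — 4 in total.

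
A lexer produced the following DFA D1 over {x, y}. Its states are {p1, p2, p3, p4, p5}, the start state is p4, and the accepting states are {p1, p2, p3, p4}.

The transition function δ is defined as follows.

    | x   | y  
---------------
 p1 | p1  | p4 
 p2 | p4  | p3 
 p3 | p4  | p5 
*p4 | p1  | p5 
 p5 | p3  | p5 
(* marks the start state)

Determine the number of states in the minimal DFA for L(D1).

States {p2} cannot be reached from the start state, so discard them.
P0 = {p1,p3,p4} | {p5}.
Refine {p1,p3,p4} on symbol y: members go to different blocks, giving {p3,p4} and {p1}.
Split {p3,p4} by δ(·,x) → {p3} and {p4}.
No further refinement is possible. Final partition (4 blocks): {p3} | {p5} | {p1} | {p4}.

4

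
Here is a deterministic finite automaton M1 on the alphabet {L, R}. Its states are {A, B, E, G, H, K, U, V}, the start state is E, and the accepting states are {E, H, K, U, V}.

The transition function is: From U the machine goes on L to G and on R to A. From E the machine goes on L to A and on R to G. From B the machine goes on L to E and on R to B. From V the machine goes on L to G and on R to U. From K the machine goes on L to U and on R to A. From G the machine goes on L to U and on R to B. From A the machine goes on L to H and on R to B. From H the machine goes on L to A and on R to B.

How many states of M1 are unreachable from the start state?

Starting at E and following transitions, the reachable set is {A, B, E, G, H, U}. That leaves K, V unreachable — 2 in total.

2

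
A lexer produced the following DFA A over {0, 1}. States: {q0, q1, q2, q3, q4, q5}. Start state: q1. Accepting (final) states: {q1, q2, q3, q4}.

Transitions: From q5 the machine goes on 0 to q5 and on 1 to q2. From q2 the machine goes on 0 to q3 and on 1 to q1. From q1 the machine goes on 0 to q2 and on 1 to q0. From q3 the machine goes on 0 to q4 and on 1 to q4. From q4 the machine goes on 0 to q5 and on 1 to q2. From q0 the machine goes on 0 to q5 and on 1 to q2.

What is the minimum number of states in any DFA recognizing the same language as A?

Initial partition by acceptance: {q1,q2,q3,q4} | {q0,q5}.
On input 0, block {q1,q2,q3,q4} splits into {q1,q2,q3} and {q4}.
Split {q1,q2,q3} by δ(·,0) → {q1,q2} and {q3}.
Refine {q1,q2} on symbol 0: members go to different blocks, giving {q1} and {q2}.
No further refinement is possible. Final partition (5 blocks): {q1} | {q0,q5} | {q4} | {q3} | {q2}.

5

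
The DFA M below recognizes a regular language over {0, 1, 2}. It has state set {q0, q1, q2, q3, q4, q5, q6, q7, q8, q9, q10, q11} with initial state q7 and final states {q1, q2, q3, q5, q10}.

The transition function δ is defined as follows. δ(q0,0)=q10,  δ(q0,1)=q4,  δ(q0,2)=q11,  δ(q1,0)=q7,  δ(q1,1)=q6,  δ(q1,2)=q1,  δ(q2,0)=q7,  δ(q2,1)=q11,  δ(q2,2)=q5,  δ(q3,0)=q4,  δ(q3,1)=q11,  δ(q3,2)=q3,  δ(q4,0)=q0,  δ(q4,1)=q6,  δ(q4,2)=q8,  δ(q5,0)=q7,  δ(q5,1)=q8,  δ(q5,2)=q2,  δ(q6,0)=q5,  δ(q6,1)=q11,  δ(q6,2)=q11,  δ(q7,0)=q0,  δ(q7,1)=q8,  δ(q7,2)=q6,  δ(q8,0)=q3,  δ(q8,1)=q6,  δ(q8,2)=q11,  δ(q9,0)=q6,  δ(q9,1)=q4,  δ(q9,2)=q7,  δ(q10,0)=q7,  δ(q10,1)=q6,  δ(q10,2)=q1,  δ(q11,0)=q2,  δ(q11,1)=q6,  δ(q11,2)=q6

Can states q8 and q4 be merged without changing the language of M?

No

First remove the unreachable states {q9}; 11 states remain.
P0 = {q1,q2,q3,q5,q10} | {q0,q4,q6,q7,q8,q11}.
Split {q0,q4,q6,q7,q8,q11} by δ(·,0) → {q0,q6,q8,q11} and {q4,q7}.
Refine {q0,q6,q8,q11} on symbol 1: members go to different blocks, giving {q6,q8,q11} and {q0}.
No further refinement is possible. Final partition (4 blocks): {q1,q2,q3,q5,q10} | {q6,q8,q11} | {q4,q7} | {q0}.
q8 and q4 end up in different blocks, so they are distinguishable. For instance, the string '0' is accepted from only q8.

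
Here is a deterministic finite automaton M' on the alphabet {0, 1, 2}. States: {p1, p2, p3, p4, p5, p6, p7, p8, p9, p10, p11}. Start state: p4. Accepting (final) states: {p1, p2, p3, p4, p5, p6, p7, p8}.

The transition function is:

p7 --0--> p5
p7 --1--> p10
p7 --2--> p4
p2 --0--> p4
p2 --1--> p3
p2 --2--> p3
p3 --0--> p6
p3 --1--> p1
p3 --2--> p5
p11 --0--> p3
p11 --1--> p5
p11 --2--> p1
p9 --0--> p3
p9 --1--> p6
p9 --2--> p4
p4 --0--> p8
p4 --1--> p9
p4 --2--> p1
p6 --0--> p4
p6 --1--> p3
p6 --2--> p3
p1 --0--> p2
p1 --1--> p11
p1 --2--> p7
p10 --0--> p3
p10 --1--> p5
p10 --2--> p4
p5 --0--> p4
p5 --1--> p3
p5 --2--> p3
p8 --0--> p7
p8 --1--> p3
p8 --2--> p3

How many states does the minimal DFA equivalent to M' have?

All states are reachable from the start state.
Initial partition by acceptance: {p1,p2,p3,p4,p5,p6,p7,p8} | {p9,p10,p11}.
On input 1, block {p1,p2,p3,p4,p5,p6,p7,p8} splits into {p2,p3,p5,p6,p8} and {p1,p4,p7}.
On input 0, block {p2,p3,p5,p6,p8} splits into {p2,p5,p6,p8} and {p3}.
The partition is now stable with 4 blocks: {p2,p5,p6,p8} | {p9,p10,p11} | {p1,p4,p7} | {p3}.

4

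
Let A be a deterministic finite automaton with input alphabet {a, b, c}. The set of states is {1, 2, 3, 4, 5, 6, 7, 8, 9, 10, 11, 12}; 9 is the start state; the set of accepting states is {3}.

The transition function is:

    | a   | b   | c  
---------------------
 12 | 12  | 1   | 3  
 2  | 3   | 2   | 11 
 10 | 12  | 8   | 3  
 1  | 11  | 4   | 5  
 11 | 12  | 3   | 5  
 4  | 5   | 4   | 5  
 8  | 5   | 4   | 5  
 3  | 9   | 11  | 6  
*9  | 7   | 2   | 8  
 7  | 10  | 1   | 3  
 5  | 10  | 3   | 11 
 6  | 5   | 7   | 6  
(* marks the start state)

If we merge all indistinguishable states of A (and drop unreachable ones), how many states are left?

7

Every state is reachable, so we keep all 12.
Initial partition by acceptance: {3} | {1,2,4,5,6,7,8,9,10,11,12}.
On input a, block {1,2,4,5,6,7,8,9,10,11,12} splits into {1,4,5,6,7,8,9,10,11,12} and {2}.
Refine {1,4,5,6,7,8,9,10,11,12} on symbol b: members go to different blocks, giving {1,4,6,7,8,10,12} and {5,11} and {9}.
On input a, block {1,4,6,7,8,10,12} splits into {1,4,6,8} and {7,10,12}.
On input b, block {1,4,6,8} splits into {1,4,8} and {6}.
Stable partition: {3} | {1,4,8} | {2} | {5,11} | {9} | {7,10,12} | {6} — 7 equivalence classes.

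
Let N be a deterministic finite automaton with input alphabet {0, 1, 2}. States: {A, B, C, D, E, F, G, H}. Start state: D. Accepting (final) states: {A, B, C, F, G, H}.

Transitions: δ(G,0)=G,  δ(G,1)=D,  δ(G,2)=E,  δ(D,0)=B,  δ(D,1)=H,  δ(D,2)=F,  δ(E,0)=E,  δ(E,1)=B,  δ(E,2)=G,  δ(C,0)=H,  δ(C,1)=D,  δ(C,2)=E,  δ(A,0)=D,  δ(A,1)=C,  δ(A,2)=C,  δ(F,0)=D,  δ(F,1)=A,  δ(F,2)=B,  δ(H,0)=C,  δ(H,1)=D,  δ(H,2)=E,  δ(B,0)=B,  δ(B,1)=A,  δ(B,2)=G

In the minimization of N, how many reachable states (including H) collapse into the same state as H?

Initial partition by acceptance: {A,B,C,F,G,H} | {D,E}.
Split {A,B,C,F,G,H} by δ(·,0) → {B,C,G,H} and {A,F}.
Refine {B,C,G,H} on symbol 1: members go to different blocks, giving {C,G,H} and {B}.
Split {D,E} by δ(·,0) → {D} and {E}.
Refine {A,F} on symbol 1: members go to different blocks, giving {A} and {F}.
No further refinement is possible. Final partition (6 blocks): {C,G,H} | {D} | {A} | {B} | {E} | {F}.
State H belongs to the block {C,G,H}, which has 3 states.

3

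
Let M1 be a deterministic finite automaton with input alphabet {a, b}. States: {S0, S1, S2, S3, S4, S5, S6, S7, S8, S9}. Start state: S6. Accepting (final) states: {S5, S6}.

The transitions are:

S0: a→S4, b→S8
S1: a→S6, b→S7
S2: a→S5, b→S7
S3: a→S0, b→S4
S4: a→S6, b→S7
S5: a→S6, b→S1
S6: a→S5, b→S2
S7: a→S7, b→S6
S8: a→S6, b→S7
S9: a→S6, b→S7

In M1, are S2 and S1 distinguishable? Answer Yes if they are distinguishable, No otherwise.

No

Reachable states from the start: {S1,S2,S5,S6,S7}. Unreachable: {S0,S3,S4,S8,S9} — drop them.
P0 = {S5,S6} | {S1,S2,S7}.
Refine {S1,S2,S7} on symbol a: members go to different blocks, giving {S1,S2} and {S7}.
Stable partition: {S5,S6} | {S1,S2} | {S7} — 3 equivalence classes.
S2 and S1 lie in the same block of the stable partition, so they are equivalent — no string distinguishes them.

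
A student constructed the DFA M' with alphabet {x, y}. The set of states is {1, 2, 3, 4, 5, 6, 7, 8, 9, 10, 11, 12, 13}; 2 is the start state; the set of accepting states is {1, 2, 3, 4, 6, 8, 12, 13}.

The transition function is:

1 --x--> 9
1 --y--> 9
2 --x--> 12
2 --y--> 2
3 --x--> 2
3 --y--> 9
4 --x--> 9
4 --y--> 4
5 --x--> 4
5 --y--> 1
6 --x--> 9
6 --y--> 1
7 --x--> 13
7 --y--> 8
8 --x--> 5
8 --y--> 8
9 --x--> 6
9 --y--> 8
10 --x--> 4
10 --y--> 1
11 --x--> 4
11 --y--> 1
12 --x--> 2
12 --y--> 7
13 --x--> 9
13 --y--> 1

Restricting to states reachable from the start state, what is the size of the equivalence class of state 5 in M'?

1

Reachable states from the start: {1,2,4,5,6,7,8,9,12,13}. Unreachable: {3,10,11} — drop them.
Initial partition by acceptance: {1,2,4,6,8,12,13} | {5,7,9}.
On input x, block {1,2,4,6,8,12,13} splits into {1,4,6,8,13} and {2,12}.
On input y, block {1,4,6,8,13} splits into {4,6,8,13} and {1}.
Refine {4,6,8,13} on symbol y: members go to different blocks, giving {4,8} and {6,13}.
Refine {5,7,9} on symbol x: members go to different blocks, giving {7,9} and {5}.
On input x, block {4,8} splits into {4} and {8}.
On input y, block {2,12} splits into {2} and {12}.
The partition is now stable with 8 blocks: {4} | {7,9} | {2} | {1} | {6,13} | {5} | {8} | {12}.
The equivalence class containing 5 is {5}, of size 1.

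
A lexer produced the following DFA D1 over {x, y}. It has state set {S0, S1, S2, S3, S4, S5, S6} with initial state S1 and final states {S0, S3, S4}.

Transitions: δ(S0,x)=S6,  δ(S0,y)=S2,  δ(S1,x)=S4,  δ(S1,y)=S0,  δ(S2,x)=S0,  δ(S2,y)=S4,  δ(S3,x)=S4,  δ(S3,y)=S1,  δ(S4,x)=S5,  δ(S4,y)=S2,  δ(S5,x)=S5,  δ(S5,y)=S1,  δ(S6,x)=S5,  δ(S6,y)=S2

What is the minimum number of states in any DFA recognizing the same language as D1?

Reachable states from the start: {S0,S1,S2,S4,S5,S6}. Unreachable: {S3} — drop them.
P0 = {S0,S4} | {S1,S2,S5,S6}.
On input x, block {S1,S2,S5,S6} splits into {S1,S2} and {S5,S6}.
Stable partition: {S0,S4} | {S1,S2} | {S5,S6} — 3 equivalence classes.

3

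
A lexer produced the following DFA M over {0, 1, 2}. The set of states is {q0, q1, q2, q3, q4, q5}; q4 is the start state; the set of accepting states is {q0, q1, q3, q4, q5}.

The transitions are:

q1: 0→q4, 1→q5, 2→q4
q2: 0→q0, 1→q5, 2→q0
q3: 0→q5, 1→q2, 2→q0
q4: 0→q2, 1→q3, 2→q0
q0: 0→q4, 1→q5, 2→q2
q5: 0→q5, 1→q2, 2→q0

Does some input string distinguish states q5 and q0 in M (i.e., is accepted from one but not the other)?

Yes

States {q1} cannot be reached from the start state, so discard them.
Start with accepting vs non-accepting: {q0,q3,q4,q5} | {q2}.
On input 0, block {q0,q3,q4,q5} splits into {q0,q3,q5} and {q4}.
Refine {q0,q3,q5} on symbol 0: members go to different blocks, giving {q3,q5} and {q0}.
No further refinement is possible. Final partition (4 blocks): {q3,q5} | {q2} | {q4} | {q0}.
q5 and q0 end up in different blocks, so they are distinguishable. For instance, the string '1' is accepted from only q0.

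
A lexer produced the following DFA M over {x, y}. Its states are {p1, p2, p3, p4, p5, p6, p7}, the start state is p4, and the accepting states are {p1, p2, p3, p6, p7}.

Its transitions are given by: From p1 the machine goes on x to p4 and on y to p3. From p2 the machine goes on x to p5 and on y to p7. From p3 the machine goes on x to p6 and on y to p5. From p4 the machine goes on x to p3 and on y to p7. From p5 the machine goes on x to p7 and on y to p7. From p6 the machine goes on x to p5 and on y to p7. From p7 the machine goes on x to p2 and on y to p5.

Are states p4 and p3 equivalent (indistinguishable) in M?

Reachable states from the start: {p2,p3,p4,p5,p6,p7}. Unreachable: {p1} — drop them.
Initial partition by acceptance: {p2,p3,p6,p7} | {p4,p5}.
On input x, block {p2,p3,p6,p7} splits into {p2,p6} and {p3,p7}.
Stable partition: {p2,p6} | {p4,p5} | {p3,p7} — 3 equivalence classes.
p4 and p3 end up in different blocks, so they are distinguishable. For instance, the string 'ε' is accepted from only p3.

No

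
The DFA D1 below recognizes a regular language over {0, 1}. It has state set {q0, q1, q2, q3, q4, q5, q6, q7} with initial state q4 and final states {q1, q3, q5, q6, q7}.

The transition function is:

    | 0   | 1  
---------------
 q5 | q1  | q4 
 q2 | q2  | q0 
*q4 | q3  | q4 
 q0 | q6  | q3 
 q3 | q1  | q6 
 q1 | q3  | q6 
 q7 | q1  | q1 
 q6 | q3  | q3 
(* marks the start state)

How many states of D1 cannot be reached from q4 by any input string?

No path from q4 leads to q0, q2, q5, q7; the other 4 states are all reachable.

4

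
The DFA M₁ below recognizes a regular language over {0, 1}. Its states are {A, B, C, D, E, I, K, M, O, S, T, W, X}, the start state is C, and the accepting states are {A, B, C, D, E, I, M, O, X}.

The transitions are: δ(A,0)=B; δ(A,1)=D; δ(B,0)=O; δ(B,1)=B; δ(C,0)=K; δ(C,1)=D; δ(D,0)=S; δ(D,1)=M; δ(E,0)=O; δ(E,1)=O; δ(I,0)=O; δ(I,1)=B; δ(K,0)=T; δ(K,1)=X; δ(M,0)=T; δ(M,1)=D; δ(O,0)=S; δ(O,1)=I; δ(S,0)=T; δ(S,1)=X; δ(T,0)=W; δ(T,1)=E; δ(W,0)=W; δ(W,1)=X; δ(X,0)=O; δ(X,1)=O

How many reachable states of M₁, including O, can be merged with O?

1

States {A} cannot be reached from the start state, so discard them.
Initial partition by acceptance: {B,C,D,E,I,M,O,X} | {K,S,T,W}.
On input 0, block {B,C,D,E,I,M,O,X} splits into {B,E,I,X} and {C,D,M,O}.
Split {B,E,I,X} by δ(·,1) → {E,X} and {B,I}.
On input 1, block {C,D,M,O} splits into {C,D,M} and {O}.
The partition is now stable with 5 blocks: {E,X} | {K,S,T,W} | {C,D,M} | {B,I} | {O}.
The equivalence class containing O is {O}, of size 1.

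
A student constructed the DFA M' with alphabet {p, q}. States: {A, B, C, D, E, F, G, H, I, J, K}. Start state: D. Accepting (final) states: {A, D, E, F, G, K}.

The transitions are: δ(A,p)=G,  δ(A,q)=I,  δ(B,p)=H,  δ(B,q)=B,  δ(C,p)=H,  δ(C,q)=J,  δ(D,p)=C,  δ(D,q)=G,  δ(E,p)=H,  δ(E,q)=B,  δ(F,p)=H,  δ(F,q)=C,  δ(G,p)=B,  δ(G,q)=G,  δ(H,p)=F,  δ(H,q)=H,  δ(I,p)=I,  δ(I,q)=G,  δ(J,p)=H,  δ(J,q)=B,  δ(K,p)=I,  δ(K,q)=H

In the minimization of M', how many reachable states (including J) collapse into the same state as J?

First remove the unreachable states {A,E,I,K}; 7 states remain.
Initial partition by acceptance: {D,F,G} | {B,C,H,J}.
Split {D,F,G} by δ(·,q) → {D,G} and {F}.
Split {B,C,H,J} by δ(·,p) → {B,C,J} and {H}.
The partition is now stable with 4 blocks: {D,G} | {B,C,J} | {F} | {H}.
The equivalence class containing J is {B,C,J}, of size 3.

3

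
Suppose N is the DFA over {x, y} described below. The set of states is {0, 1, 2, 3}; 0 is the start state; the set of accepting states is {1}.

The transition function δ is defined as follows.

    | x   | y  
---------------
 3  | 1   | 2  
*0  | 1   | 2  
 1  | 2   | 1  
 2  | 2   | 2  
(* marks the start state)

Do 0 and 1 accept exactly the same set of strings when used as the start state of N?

No

States {3} cannot be reached from the start state, so discard them.
Start with accepting vs non-accepting: {1} | {0,2}.
Refine {0,2} on symbol x: members go to different blocks, giving {0} and {2}.
Stable partition: {1} | {0} | {2} — 3 equivalence classes.
0 and 1 end up in different blocks, so they are distinguishable. For instance, the string 'ε' is accepted from only 1.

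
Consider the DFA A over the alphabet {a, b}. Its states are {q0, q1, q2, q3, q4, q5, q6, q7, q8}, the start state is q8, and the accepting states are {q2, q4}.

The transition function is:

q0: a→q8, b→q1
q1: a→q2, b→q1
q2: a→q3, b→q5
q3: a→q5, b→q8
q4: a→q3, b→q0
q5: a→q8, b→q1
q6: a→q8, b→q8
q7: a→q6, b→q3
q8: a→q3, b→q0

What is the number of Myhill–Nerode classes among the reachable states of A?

5

First remove the unreachable states {q4,q6,q7}; 6 states remain.
Initial partition by acceptance: {q2} | {q0,q1,q3,q5,q8}.
Split {q0,q1,q3,q5,q8} by δ(·,a) → {q0,q3,q5,q8} and {q1}.
On input b, block {q0,q3,q5,q8} splits into {q0,q5} and {q3,q8}.
On input a, block {q3,q8} splits into {q3} and {q8}.
The partition is now stable with 5 blocks: {q2} | {q0,q5} | {q1} | {q3} | {q8}.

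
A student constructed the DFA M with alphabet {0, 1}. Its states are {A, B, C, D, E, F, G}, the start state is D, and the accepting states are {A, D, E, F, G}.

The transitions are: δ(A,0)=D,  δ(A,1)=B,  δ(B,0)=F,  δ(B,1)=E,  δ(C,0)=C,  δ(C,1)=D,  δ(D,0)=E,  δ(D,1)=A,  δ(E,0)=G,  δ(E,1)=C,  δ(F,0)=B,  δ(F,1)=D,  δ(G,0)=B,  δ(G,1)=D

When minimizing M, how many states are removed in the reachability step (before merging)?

A breadth-first search from the start state visits every state.

0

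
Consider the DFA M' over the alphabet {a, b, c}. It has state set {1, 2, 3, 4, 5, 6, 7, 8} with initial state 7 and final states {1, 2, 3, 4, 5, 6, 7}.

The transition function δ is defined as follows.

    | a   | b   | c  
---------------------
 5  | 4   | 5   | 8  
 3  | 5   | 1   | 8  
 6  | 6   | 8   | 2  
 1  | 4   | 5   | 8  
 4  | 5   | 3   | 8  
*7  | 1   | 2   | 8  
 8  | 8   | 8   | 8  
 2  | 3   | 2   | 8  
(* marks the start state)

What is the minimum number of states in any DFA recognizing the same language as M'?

2

First remove the unreachable states {6}; 7 states remain.
Start with accepting vs non-accepting: {1,2,3,4,5,7} | {8}.
Stable partition: {1,2,3,4,5,7} | {8} — 2 equivalence classes.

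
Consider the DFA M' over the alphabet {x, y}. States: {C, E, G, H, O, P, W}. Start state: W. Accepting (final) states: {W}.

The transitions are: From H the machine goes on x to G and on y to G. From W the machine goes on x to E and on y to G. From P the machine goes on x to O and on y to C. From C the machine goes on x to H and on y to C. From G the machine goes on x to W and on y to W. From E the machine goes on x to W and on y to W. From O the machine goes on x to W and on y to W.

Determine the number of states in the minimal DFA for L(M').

First remove the unreachable states {C,H,O,P}; 3 states remain.
Initial partition by acceptance: {W} | {E,G}.
Stable partition: {W} | {E,G} — 2 equivalence classes.

2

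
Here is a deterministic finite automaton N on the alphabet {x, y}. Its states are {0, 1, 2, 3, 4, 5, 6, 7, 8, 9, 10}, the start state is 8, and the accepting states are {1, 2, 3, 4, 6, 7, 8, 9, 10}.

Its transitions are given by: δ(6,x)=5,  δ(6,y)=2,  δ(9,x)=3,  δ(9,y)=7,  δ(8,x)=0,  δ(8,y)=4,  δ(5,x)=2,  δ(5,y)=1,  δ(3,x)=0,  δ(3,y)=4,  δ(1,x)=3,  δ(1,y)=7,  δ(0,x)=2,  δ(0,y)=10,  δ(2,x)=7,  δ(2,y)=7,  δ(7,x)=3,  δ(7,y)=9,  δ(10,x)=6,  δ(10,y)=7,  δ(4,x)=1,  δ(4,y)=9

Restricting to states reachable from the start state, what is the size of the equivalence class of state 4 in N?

P0 = {1,2,3,4,6,7,8,9,10} | {0,5}.
Refine {1,2,3,4,6,7,8,9,10} on symbol x: members go to different blocks, giving {1,2,4,7,9,10} and {3,6,8}.
Split {1,2,4,7,9,10} by δ(·,x) → {1,7,9,10} and {2,4}.
No further refinement is possible. Final partition (4 blocks): {1,7,9,10} | {0,5} | {3,6,8} | {2,4}.
State 4 belongs to the block {2,4}, which has 2 states.

2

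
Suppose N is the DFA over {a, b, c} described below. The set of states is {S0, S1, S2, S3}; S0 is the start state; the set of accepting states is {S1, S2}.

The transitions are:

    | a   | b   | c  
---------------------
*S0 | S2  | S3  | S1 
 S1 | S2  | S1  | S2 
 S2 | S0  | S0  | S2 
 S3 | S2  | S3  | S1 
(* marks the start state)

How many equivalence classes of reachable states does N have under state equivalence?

3

All states are reachable from the start state.
P0 = {S1,S2} | {S0,S3}.
Refine {S1,S2} on symbol a: members go to different blocks, giving {S1} and {S2}.
The partition is now stable with 3 blocks: {S1} | {S0,S3} | {S2}.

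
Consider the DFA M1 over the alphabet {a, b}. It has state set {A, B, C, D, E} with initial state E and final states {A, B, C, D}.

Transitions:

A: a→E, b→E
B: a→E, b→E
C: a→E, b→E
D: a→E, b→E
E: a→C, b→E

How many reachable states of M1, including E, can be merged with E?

1

Reachable states from the start: {C,E}. Unreachable: {A,B,D} — drop them.
Initial partition by acceptance: {C} | {E}.
Stable partition: {C} | {E} — 2 equivalence classes.
The equivalence class containing E is {E}, of size 1.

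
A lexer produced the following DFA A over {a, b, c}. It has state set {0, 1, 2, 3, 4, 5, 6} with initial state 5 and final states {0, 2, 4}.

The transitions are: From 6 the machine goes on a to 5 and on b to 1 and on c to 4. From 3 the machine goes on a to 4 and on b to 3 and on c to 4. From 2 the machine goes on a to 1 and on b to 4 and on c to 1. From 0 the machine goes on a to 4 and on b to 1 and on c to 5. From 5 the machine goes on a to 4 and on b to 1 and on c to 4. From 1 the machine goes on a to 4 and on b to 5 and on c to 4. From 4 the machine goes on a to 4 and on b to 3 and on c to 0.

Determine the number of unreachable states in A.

No path from 5 leads to 2, 6; the other 5 states are all reachable.

2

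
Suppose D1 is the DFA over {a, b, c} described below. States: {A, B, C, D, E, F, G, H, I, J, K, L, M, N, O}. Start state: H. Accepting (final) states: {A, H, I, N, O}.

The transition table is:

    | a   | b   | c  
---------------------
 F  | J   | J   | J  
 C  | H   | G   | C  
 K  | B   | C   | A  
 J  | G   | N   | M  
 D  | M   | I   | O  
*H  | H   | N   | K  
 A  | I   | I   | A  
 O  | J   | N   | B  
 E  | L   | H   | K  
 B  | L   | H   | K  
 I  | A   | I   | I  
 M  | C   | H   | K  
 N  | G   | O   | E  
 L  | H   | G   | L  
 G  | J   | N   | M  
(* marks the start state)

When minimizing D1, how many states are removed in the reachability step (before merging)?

BFS from H reaches {A, B, C, E, G, H, I, J, K, L, M, N, O}; the 2 state(s) D, F are never visited.

2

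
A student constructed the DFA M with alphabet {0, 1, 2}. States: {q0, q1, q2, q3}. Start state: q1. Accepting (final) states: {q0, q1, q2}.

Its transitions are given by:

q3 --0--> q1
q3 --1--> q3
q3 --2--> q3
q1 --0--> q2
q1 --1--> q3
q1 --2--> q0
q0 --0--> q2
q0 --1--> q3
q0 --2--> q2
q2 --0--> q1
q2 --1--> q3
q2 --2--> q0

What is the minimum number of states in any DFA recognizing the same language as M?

2

Every state is reachable, so we keep all 4.
Start with accepting vs non-accepting: {q0,q1,q2} | {q3}.
The partition is now stable with 2 blocks: {q0,q1,q2} | {q3}.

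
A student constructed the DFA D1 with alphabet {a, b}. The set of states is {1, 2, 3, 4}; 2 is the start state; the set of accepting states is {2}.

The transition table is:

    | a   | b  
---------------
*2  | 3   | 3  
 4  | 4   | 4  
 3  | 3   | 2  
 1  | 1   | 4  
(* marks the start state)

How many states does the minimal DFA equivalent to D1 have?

States {1,4} cannot be reached from the start state, so discard them.
Start with accepting vs non-accepting: {2} | {3}.
Stable partition: {2} | {3} — 2 equivalence classes.

2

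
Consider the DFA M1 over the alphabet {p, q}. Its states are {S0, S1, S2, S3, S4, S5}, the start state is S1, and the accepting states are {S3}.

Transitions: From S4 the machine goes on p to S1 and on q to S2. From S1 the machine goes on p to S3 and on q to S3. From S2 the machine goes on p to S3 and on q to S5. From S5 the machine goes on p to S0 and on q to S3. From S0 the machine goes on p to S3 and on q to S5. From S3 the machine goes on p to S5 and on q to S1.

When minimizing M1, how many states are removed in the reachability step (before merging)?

2

Starting at S1 and following transitions, the reachable set is {S0, S1, S3, S5}. That leaves S2, S4 unreachable — 2 in total.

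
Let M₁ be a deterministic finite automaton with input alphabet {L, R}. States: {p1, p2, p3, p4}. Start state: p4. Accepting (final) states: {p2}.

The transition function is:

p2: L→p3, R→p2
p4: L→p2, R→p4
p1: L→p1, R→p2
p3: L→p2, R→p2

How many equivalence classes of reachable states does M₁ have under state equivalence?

States {p1} cannot be reached from the start state, so discard them.
Start with accepting vs non-accepting: {p2} | {p3,p4}.
On input R, block {p3,p4} splits into {p3} and {p4}.
No further refinement is possible. Final partition (3 blocks): {p2} | {p3} | {p4}.

3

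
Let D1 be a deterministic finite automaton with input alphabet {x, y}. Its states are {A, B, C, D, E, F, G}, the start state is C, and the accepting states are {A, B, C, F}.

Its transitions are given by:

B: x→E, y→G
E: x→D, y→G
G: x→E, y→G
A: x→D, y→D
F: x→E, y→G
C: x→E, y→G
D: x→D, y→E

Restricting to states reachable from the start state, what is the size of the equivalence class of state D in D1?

3

Reachable states from the start: {C,D,E,G}. Unreachable: {A,B,F} — drop them.
Start with accepting vs non-accepting: {C} | {D,E,G}.
Stable partition: {C} | {D,E,G} — 2 equivalence classes.
State D belongs to the block {D,E,G}, which has 3 states.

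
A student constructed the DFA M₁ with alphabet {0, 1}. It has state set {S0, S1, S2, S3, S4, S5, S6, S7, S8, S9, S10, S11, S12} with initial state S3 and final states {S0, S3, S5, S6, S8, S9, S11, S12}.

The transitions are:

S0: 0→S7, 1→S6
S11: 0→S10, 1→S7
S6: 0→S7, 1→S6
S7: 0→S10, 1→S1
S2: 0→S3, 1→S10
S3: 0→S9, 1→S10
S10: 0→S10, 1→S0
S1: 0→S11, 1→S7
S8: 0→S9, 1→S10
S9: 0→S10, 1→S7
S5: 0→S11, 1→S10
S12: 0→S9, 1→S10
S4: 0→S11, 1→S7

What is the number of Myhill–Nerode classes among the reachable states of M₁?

First remove the unreachable states {S2,S4,S5,S8,S12}; 8 states remain.
Start with accepting vs non-accepting: {S0,S3,S6,S9,S11} | {S1,S7,S10}.
On input 0, block {S0,S3,S6,S9,S11} splits into {S0,S6,S9,S11} and {S3}.
Refine {S0,S6,S9,S11} on symbol 1: members go to different blocks, giving {S0,S6} and {S9,S11}.
On input 0, block {S1,S7,S10} splits into {S7,S10} and {S1}.
On input 1, block {S7,S10} splits into {S7} and {S10}.
Stable partition: {S0,S6} | {S7} | {S3} | {S9,S11} | {S1} | {S10} — 6 equivalence classes.

6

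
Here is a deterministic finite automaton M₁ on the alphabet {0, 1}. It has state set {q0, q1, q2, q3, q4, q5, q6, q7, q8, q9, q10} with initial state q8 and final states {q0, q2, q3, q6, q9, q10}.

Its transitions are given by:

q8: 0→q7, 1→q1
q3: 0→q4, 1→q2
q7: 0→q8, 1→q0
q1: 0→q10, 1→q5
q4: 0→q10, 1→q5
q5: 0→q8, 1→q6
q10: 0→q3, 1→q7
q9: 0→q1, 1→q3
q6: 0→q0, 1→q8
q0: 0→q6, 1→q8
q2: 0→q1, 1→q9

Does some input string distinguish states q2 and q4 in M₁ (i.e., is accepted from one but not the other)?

All states are reachable from the start state.
Initial partition by acceptance: {q0,q2,q3,q6,q9,q10} | {q1,q4,q5,q7,q8}.
Refine {q0,q2,q3,q6,q9,q10} on symbol 0: members go to different blocks, giving {q0,q6,q10} and {q2,q3,q9}.
Split {q0,q6,q10} by δ(·,0) → {q0,q6} and {q10}.
Split {q1,q4,q5,q7,q8} by δ(·,0) → {q5,q7,q8} and {q1,q4}.
Refine {q5,q7,q8} on symbol 1: members go to different blocks, giving {q5,q7} and {q8}.
No further refinement is possible. Final partition (6 blocks): {q0,q6} | {q5,q7} | {q2,q3,q9} | {q10} | {q1,q4} | {q8}.
q2 and q4 end up in different blocks, so they are distinguishable. For instance, the string 'ε' is accepted from only q2.

Yes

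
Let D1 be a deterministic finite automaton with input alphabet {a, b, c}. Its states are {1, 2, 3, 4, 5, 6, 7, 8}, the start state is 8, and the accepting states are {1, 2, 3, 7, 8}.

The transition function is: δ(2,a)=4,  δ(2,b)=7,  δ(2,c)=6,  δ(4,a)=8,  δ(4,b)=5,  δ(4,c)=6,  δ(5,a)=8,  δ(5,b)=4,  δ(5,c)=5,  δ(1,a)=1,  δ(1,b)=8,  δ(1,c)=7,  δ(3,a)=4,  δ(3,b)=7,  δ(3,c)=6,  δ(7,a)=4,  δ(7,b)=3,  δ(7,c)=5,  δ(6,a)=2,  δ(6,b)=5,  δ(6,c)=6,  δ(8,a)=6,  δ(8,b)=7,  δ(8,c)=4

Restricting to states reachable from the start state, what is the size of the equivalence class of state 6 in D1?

States {1} cannot be reached from the start state, so discard them.
P0 = {2,3,7,8} | {4,5,6}.
The partition is now stable with 2 blocks: {2,3,7,8} | {4,5,6}.
The equivalence class containing 6 is {4,5,6}, of size 3.

3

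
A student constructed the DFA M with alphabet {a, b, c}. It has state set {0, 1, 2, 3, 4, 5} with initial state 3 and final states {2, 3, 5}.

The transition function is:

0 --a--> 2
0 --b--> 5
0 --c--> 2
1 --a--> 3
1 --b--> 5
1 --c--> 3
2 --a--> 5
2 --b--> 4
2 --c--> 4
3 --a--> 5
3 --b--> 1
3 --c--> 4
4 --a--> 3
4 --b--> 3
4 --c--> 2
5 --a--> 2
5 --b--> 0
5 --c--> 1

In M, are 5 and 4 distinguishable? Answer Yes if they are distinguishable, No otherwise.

Start with accepting vs non-accepting: {2,3,5} | {0,1,4}.
The partition is now stable with 2 blocks: {2,3,5} | {0,1,4}.
5 and 4 end up in different blocks, so they are distinguishable. For instance, the string 'ε' is accepted from only 5.

Yes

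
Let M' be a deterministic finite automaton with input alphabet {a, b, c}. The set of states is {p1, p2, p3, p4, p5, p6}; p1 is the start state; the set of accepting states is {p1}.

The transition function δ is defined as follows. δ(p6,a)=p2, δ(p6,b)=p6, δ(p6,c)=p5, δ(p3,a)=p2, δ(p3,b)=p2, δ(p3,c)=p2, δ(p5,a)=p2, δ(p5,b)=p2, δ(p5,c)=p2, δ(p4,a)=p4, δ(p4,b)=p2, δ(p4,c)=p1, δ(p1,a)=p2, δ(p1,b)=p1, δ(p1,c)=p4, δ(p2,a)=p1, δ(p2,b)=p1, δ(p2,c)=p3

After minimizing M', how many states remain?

4

States {p5,p6} cannot be reached from the start state, so discard them.
Initial partition by acceptance: {p1} | {p2,p3,p4}.
Refine {p2,p3,p4} on symbol a: members go to different blocks, giving {p3,p4} and {p2}.
Refine {p3,p4} on symbol a: members go to different blocks, giving {p3} and {p4}.
Stable partition: {p1} | {p3} | {p2} | {p4} — 4 equivalence classes.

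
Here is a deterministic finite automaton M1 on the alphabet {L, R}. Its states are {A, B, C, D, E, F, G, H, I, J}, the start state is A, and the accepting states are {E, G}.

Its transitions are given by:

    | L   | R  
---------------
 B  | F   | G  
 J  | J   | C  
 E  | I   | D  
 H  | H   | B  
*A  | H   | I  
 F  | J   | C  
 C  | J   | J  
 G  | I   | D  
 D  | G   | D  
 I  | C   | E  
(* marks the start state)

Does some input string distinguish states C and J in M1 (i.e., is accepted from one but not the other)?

All states are reachable from the start state.
Initial partition by acceptance: {E,G} | {A,B,C,D,F,H,I,J}.
On input L, block {A,B,C,D,F,H,I,J} splits into {A,B,C,F,H,I,J} and {D}.
Split {A,B,C,F,H,I,J} by δ(·,R) → {A,C,F,H,J} and {B,I}.
Split {A,C,F,H,J} by δ(·,R) → {C,F,J} and {A,H}.
Stable partition: {E,G} | {C,F,J} | {D} | {B,I} | {A,H} — 5 equivalence classes.
C and J lie in the same block of the stable partition, so they are equivalent — no string distinguishes them.

No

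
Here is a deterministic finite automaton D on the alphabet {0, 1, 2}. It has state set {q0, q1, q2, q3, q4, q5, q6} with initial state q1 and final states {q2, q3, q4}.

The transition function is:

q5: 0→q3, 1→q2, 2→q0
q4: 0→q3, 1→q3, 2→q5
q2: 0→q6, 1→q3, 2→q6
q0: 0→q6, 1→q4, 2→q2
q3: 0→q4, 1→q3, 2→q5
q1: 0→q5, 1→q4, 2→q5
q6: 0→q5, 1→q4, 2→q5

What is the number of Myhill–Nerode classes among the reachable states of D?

All states are reachable from the start state.
P0 = {q2,q3,q4} | {q0,q1,q5,q6}.
Refine {q2,q3,q4} on symbol 0: members go to different blocks, giving {q3,q4} and {q2}.
On input 0, block {q0,q1,q5,q6} splits into {q0,q1,q6} and {q5}.
Split {q0,q1,q6} by δ(·,0) → {q1,q6} and {q0}.
The partition is now stable with 5 blocks: {q3,q4} | {q1,q6} | {q2} | {q5} | {q0}.

5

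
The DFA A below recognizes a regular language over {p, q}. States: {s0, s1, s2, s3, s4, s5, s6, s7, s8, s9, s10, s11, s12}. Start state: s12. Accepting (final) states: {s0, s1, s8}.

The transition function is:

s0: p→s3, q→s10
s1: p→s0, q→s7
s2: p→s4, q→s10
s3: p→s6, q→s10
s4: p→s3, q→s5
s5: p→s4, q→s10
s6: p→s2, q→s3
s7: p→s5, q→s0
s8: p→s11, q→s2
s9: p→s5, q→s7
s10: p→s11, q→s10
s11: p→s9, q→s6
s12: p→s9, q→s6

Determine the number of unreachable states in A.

Starting at s12 and following transitions, the reachable set is {s0, s2, s3, s4, s5, s6, s7, s9, s10, s11, s12}. That leaves s1, s8 unreachable — 2 in total.

2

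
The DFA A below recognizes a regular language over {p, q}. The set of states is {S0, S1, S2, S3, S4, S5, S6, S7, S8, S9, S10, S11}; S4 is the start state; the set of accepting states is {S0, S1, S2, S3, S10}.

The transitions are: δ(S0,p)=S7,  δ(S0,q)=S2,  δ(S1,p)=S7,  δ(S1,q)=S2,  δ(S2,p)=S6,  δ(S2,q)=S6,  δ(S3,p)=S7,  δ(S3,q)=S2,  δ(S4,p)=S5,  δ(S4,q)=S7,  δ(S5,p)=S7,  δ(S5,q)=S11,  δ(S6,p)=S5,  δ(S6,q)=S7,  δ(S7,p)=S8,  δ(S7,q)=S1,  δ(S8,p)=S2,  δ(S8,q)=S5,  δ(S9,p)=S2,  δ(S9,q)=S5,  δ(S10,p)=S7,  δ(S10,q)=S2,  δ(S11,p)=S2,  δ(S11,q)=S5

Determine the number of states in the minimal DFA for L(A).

6

Reachable states from the start: {S1,S2,S4,S5,S6,S7,S8,S11}. Unreachable: {S0,S3,S9,S10} — drop them.
P0 = {S1,S2} | {S4,S5,S6,S7,S8,S11}.
Split {S1,S2} by δ(·,q) → {S1} and {S2}.
Refine {S4,S5,S6,S7,S8,S11} on symbol p: members go to different blocks, giving {S4,S5,S6,S7} and {S8,S11}.
Split {S4,S5,S6,S7} by δ(·,p) → {S4,S5,S6} and {S7}.
Refine {S4,S5,S6} on symbol p: members go to different blocks, giving {S4,S6} and {S5}.
No further refinement is possible. Final partition (6 blocks): {S1} | {S4,S6} | {S2} | {S8,S11} | {S7} | {S5}.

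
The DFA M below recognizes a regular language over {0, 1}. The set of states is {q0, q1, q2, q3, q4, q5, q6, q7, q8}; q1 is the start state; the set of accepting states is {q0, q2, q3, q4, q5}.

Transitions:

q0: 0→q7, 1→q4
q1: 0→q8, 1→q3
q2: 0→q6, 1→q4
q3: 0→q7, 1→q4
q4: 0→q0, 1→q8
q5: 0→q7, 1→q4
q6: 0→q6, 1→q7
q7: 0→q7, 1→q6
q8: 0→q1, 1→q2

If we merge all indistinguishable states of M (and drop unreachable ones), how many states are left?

Reachable states from the start: {q0,q1,q2,q3,q4,q6,q7,q8}. Unreachable: {q5} — drop them.
Start with accepting vs non-accepting: {q0,q2,q3,q4} | {q1,q6,q7,q8}.
Refine {q0,q2,q3,q4} on symbol 0: members go to different blocks, giving {q0,q2,q3} and {q4}.
Refine {q1,q6,q7,q8} on symbol 1: members go to different blocks, giving {q1,q8} and {q6,q7}.
Stable partition: {q0,q2,q3} | {q1,q8} | {q4} | {q6,q7} — 4 equivalence classes.

4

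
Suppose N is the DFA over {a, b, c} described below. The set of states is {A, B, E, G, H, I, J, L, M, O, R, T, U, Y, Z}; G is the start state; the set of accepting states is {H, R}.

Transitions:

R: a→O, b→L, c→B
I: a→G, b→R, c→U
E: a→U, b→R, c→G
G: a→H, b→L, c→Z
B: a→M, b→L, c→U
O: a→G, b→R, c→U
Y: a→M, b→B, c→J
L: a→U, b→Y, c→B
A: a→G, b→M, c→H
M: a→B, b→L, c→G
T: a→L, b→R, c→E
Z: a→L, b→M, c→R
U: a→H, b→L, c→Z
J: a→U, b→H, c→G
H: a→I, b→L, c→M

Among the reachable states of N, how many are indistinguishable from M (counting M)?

2

Reachable states from the start: {B,G,H,I,J,L,M,O,R,U,Y,Z}. Unreachable: {A,E,T} — drop them.
P0 = {H,R} | {B,G,I,J,L,M,O,U,Y,Z}.
On input a, block {B,G,I,J,L,M,O,U,Y,Z} splits into {B,I,J,L,M,O,Y,Z} and {G,U}.
On input a, block {B,I,J,L,M,O,Y,Z} splits into {B,M,Y,Z} and {I,J,L,O}.
Refine {B,M,Y,Z} on symbol a: members go to different blocks, giving {B,M,Y} and {Z}.
Refine {B,M,Y} on symbol b: members go to different blocks, giving {B,M} and {Y}.
On input b, block {I,J,L,O} splits into {I,J,O} and {L}.
The partition is now stable with 7 blocks: {H,R} | {B,M} | {G,U} | {I,J,O} | {Z} | {Y} | {L}.
State M belongs to the block {B,M}, which has 2 states.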